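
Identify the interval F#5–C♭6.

The letter names run F→C, a span of 4 letter steps, so the interval is some kind of fifth.
F# to Cb is 5 semitones. A perfect fifth is 7, so 5 makes it doubly diminished.

doubly diminished fifth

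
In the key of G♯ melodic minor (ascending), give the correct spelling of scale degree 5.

D#

Degree 5 takes the letter 4 steps above G, which is D.
In melodic minor (ascending), degree 5 sits 7 semitones above the tonic. G# + 7 semitones is pitch class 3, spelled on D as D#.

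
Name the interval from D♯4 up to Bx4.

augmented sixth

The letter names run D→B, a span of 5 letter steps, so the interval is some kind of sixth.
D# to B## is 10 semitones. A major sixth is 9, so 10 makes it augmented.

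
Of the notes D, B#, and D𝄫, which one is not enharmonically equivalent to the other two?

D

In 12-tone equal temperament, enharmonic equivalents share a pitch class. D is pitch class 2; B# is pitch class 0; Dbb is pitch class 0.
B# and Dbb share pitch class 0, while D is pitch class 2.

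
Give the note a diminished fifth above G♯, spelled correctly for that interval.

A fifth above G lands on the letter D.
A diminished fifth spans 6 semitones, so G# moves to pitch class 2. On the letter D that is D.

D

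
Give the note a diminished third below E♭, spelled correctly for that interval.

C#

A third below E lands on the letter C.
A diminished third spans 2 semitones, so Eb moves to pitch class 1. On the letter C that is C#.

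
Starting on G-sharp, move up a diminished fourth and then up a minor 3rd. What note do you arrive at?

Eb

A diminished fourth up from G# is C (letter C, 4 semitones up).
A minor third up from C is Eb (letter E, 3 semitones up).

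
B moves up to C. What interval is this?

minor second

Counting letters B–C gives a second.
B→C = 1 semitone, 1 narrower than the major second (2), so minor.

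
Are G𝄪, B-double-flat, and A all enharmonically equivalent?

G## = pitch class 9 and Bbb = pitch class 9 and A = pitch class 9 — the same pitch class, so they are enharmonic equivalents.

Yes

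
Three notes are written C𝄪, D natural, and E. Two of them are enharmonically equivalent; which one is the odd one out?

E

In 12-tone equal temperament, enharmonic equivalents share a pitch class. C## is pitch class 2; D is pitch class 2; E is pitch class 4.
C## and D share pitch class 2, while E is pitch class 4.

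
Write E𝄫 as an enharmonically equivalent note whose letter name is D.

Plain D sits at the same pitch as Ebb, so on the letter D the same pitch needs a natural: D.

D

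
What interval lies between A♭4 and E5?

The letter names run A→E, a span of 4 letter steps, so the interval is some kind of fifth.
Ab to E is 8 semitones. A perfect fifth is 7, so 8 makes it augmented.

augmented fifth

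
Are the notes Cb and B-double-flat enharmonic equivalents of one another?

No

Two spellings are enharmonically equivalent only if they share a pitch class.
Here Cb → 11, Bbb → 9; 9 ≠ 11, so they are not.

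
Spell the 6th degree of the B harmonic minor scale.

G

The B harmonic minor scale runs B C# D E F# G A#.
Degree 6 is G.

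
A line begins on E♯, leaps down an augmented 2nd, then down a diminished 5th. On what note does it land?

G#

An augmented second down from E# is D (letter D, 3 semitones down).
A diminished fifth down from D is G# (letter G, 6 semitones down).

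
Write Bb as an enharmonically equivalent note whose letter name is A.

A#

Plain A sits 1 semitone below Bb, so on the letter A the same pitch needs a sharp: A#.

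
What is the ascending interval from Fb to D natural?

The letter names run F→D, a span of 5 letter steps, so the interval is some kind of sixth.
Fb to D is 10 semitones. A major sixth is 9, so 10 makes it augmented.

augmented sixth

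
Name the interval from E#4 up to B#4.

Counting letters E–F–G–A–B gives a fifth.
E#→B# = 7 semitones, exactly the perfect fifth.

perfect fifth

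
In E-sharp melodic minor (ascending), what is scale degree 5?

B#

The E# melodic minor (ascending) scale runs E# F## G# A# B# C## D##.
Degree 5 is B#.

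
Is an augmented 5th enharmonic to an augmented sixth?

No

An augmented fifth spans 8 semitones; an augmented sixth spans 10.
The spans differ, so they are not enharmonic equivalents.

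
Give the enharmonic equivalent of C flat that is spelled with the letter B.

B

Cb is pitch class 11. The letter B alone is pitch class 11.
Pitch class 11 on B needs no accidental: B.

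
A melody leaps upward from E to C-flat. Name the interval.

Counting letters E–F–G–A–B–C gives a sixth.
E→Cb = 7 semitones, 2 narrower than the major sixth (9), so diminished.

diminished sixth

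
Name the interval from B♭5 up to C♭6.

The letter names run B→C, a span of 1 letter step, so the interval is some kind of second.
Bb to Cb is 1 semitone. A major second is 2, so 1 makes it minor.

minor second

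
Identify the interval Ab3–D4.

augmented fourth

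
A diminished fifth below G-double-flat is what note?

G down a perfect fifth is C, so the target letter is C.
From Gbb, a diminished fifth is 6 semitones down: Cb.

Cb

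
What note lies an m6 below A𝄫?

Cb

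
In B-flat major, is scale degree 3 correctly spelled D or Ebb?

D

Each scale degree takes a distinct letter name. Degree 3 of a scale on B must use the letter D.
D and Ebb are enharmonically the same pitch, but only D uses the letter D, so it is the correct spelling here.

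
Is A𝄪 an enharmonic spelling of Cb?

Yes

A## = pitch class 11 and Cb = pitch class 11 — the same pitch class, so they are enharmonic equivalents.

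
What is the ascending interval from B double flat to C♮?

augmented second

The letter names run B→C, a span of 1 letter step, so the interval is some kind of second.
Bbb to C is 3 semitones. A major second is 2, so 3 makes it augmented.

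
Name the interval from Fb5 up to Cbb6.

Counting letters F–G–A–B–C gives a fifth.
Fb→Cbb = 6 semitones, 1 narrower than the perfect fifth (7), so diminished.

diminished fifth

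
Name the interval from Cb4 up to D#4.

doubly augmented second

The letter names run C→D, a span of 1 letter step, so the interval is some kind of second.
Cb to D# is 4 semitones. A major second is 2, so 4 makes it doubly augmented.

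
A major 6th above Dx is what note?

D up a major sixth is B, so the target letter is B.
From D##, a major sixth is 9 semitones up: B##.

B##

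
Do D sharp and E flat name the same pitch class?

Yes

D# is pitch class 3; Eb is pitch class 3.
All spellings map to pitch class 3, so they are enharmonically equivalent.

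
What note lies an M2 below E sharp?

D#

E down a major second is D, so the target letter is D.
From E#, a major second is 2 semitones down: D#.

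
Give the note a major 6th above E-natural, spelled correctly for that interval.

A sixth above E lands on the letter C.
A major sixth spans 9 semitones, so E moves to pitch class 1. On the letter C that is C#.

C#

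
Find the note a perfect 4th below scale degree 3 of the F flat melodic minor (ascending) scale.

Ebb

Scale degree 3 of Fb melodic minor (ascending) is Abb.
A perfect fourth (5 semitones) below Abb lands on the letter E, giving Ebb.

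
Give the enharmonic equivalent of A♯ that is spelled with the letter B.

Bb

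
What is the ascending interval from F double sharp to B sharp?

perfect fourth

The letter names run F→B, a span of 3 letter steps, so the interval is some kind of fourth.
F## to B# is 5 semitones. A perfect fourth is 5, so 5 makes it perfect.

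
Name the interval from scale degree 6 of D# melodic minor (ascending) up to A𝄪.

major seventh

Scale degree 6 of D# melodic minor (ascending) is B#.
B# up to A##: letters B→A make it a seventh; 11 semitones makes it major.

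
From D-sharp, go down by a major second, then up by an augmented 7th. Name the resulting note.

B##

A major second down from D# is C# (letter C, 2 semitones down).
An augmented seventh up from C# is B## (letter B, 12 semitones up).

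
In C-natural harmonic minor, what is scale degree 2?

D

The C harmonic minor scale runs C D Eb F G Ab B.
Degree 2 is D.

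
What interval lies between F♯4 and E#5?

major seventh

Counting letters F–G–A–B–C–D–E gives a seventh.
F#→E# = 11 semitones, exactly the major seventh.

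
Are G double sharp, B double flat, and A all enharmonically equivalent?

Yes

G## is pitch class 9; Bbb is pitch class 9; A is pitch class 9.
All spellings map to pitch class 9, so they are enharmonically equivalent.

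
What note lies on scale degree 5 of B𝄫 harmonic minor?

The Bbb harmonic minor scale runs Bbb Cb Dbb Ebb Fb Gbb Ab.
Degree 5 is Fb.

Fb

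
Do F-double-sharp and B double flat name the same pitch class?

No

Two spellings are enharmonically equivalent only if they share a pitch class.
Here F## → 7, Bbb → 9; 7 ≠ 9, so they are not.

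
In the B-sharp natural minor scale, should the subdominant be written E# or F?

Each scale degree takes a distinct letter name. Degree 4 of a scale on B must use the letter E.
E# and F are enharmonically the same pitch, but only E# uses the letter E, so it is the correct spelling here.

E#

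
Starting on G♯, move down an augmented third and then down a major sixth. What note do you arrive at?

Gb

An augmented third down from G# is Eb (letter E, 5 semitones down).
A major sixth down from Eb is Gb (letter G, 9 semitones down).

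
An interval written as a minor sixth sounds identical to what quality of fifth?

augmented

A minor sixth spans 8 semitones.
A fifth spanning 8 semitones is augmented (the perfect fifth is 7).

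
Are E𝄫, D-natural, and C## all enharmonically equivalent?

Ebb is pitch class 2; D is pitch class 2; C## is pitch class 2.
All spellings map to pitch class 2, so they are enharmonically equivalent.

Yes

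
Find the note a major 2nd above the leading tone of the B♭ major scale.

The leading tone of Bb major is A.
A major second (2 semitones) above A lands on the letter B, giving B.

B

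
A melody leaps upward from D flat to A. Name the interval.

The letter names run D→A, a span of 4 letter steps, so the interval is some kind of fifth.
Db to A is 8 semitones. A perfect fifth is 7, so 8 makes it augmented.

augmented fifth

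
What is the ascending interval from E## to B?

doubly diminished fifth

Counting letters E–F–G–A–B gives a fifth.
E##→B = 5 semitones, 2 narrower than the perfect fifth (7), so doubly diminished.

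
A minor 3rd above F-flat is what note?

Abb

F up a major third is A, so the target letter is A.
From Fb, a minor third is 3 semitones up: Abb.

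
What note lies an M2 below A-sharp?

G#

A second below A lands on the letter G.
A major second spans 2 semitones, so A# moves to pitch class 8. On the letter G that is G#.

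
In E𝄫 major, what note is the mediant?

Degree 3 takes the letter 2 steps above E, which is G.
In major, degree 3 sits 4 semitones above the tonic. Ebb + 4 semitones is pitch class 6, spelled on G as Gb.

Gb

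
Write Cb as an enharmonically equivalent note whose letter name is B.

Plain B sits at the same pitch as Cb, so on the letter B the same pitch needs a natural: B.

B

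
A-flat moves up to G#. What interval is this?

augmented seventh

Counting letters A–B–C–D–E–F–G gives a seventh.
Ab→G# = 12 semitones, 1 wider than the major seventh (11), so augmented.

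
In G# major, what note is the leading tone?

F##

The G# major scale runs G# A# B# C# D# E# F##.
Degree 7 is F##.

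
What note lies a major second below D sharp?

C#

D down a major second is C, so the target letter is C.
From D#, a major second is 2 semitones down: C#.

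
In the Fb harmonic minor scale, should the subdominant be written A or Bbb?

Bbb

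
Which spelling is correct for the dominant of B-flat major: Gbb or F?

Each scale degree takes a distinct letter name. Degree 5 of a scale on B must use the letter F.
F and Gbb are enharmonically the same pitch, but only F uses the letter F, so it is the correct spelling here.

F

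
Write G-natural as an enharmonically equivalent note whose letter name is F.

F##

Plain F sits 2 semitones below G, so on the letter F the same pitch needs a double sharp: F##.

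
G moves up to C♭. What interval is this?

diminished fourth

The letter names run G→C, a span of 3 letter steps, so the interval is some kind of fourth.
G to Cb is 4 semitones. A perfect fourth is 5, so 4 makes it diminished.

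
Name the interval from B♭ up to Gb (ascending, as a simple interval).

minor sixth

The letter names run B→G, a span of 5 letter steps, so the interval is some kind of sixth.
Bb to Gb is 8 semitones. A major sixth is 9, so 8 makes it minor.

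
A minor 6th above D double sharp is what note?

B#

A sixth above D lands on the letter B.
A minor sixth spans 8 semitones, so D## moves to pitch class 0. On the letter B that is B#.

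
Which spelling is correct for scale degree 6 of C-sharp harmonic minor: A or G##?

A

Each scale degree takes a distinct letter name. Degree 6 of a scale on C must use the letter A.
A and G## are enharmonically the same pitch, but only A uses the letter A, so it is the correct spelling here.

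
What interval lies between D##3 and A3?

doubly diminished fifth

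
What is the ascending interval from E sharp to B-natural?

diminished fifth

Counting letters E–F–G–A–B gives a fifth.
E#→B = 6 semitones, 1 narrower than the perfect fifth (7), so diminished.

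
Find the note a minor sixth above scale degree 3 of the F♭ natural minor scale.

Scale degree 3 of Fb natural minor is Abb.
A minor sixth (8 semitones) above Abb lands on the letter F, giving Fbb.

Fbb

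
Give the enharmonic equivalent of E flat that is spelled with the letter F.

Fbb

Eb is pitch class 3. The letter F alone is pitch class 5.
To reach pitch class 3 from F requires an offset of -2 semitones, i.e. double flat: Fbb.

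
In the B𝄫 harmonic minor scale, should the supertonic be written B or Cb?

Each scale degree takes a distinct letter name. Degree 2 of a scale on B must use the letter C.
Cb and B are enharmonically the same pitch, but only Cb uses the letter C, so it is the correct spelling here.

Cb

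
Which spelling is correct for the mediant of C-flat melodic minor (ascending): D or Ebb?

Ebb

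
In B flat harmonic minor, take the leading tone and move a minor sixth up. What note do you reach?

F

The leading tone of Bb harmonic minor is A.
A minor sixth (8 semitones) above A lands on the letter F, giving F.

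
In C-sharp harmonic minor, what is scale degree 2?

D#

Degree 2 takes the letter 1 step above C, which is D.
In harmonic minor, degree 2 sits 2 semitones above the tonic. C# + 2 semitones is pitch class 3, spelled on D as D#.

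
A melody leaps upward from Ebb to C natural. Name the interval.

augmented sixth

Counting letters E–F–G–A–B–C gives a sixth.
Ebb→C = 10 semitones, 1 wider than the major sixth (9), so augmented.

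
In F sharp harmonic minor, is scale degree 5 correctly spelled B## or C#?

C#

Each scale degree takes a distinct letter name. Degree 5 of a scale on F must use the letter C.
C# and B## are enharmonically the same pitch, but only C# uses the letter C, so it is the correct spelling here.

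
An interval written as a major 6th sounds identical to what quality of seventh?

A major sixth spans 9 semitones.
A seventh spanning 9 semitones is diminished (the major seventh is 11).

diminished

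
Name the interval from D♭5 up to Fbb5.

Counting letters D–E–F gives a third.
Db→Fbb = 2 semitones, 2 narrower than the major third (4), so diminished.

diminished third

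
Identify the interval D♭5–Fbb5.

The letter names run D→F, a span of 2 letter steps, so the interval is some kind of third.
Db to Fbb is 2 semitones. A major third is 4, so 2 makes it diminished.

diminished third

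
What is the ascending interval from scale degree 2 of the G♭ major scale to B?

Scale degree 2 of Gb major is Ab.
Ab up to B: letters A→B make it a second; 3 semitones makes it augmented.

augmented second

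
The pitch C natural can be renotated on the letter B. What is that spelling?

B#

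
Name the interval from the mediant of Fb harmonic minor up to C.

augmented third

The mediant of Fb harmonic minor is Abb.
Abb up to C: letters A→C make it a third; 5 semitones makes it augmented.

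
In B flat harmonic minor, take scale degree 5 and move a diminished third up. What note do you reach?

Scale degree 5 of Bb harmonic minor is F.
A diminished third (2 semitones) above F lands on the letter A, giving Abb.

Abb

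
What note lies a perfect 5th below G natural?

C

A fifth below G lands on the letter C.
A perfect fifth spans 7 semitones, so G moves to pitch class 0. On the letter C that is C.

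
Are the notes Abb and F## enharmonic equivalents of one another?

Yes

Abb is pitch class 7; F## is pitch class 7.
All spellings map to pitch class 7, so they are enharmonically equivalent.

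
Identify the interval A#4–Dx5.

augmented fourth

Counting letters A–B–C–D gives a fourth.
A#→D## = 6 semitones, 1 wider than the perfect fourth (5), so augmented.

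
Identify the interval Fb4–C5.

Counting letters F–G–A–B–C gives a fifth.
Fb→C = 8 semitones, 1 wider than the perfect fifth (7), so augmented.

augmented fifth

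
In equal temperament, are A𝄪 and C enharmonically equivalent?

A## is pitch class 11; C is pitch class 0.
The pitch classes differ (11 vs. 0), so they are not enharmonic equivalents.

No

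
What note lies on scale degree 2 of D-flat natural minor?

The Db natural minor scale runs Db Eb Fb Gb Ab Bbb Cb.
Degree 2 is Eb.

Eb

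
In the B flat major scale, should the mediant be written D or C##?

Each scale degree takes a distinct letter name. Degree 3 of a scale on B must use the letter D.
D and C## are enharmonically the same pitch, but only D uses the letter D, so it is the correct spelling here.

D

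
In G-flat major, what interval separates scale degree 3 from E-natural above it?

Scale degree 3 of Gb major is Bb.
Bb up to E: letters B→E make it a fourth; 6 semitones makes it augmented.

augmented fourth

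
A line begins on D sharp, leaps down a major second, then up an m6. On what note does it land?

A major second down from D# is C# (letter C, 2 semitones down).
A minor sixth up from C# is A (letter A, 8 semitones up).

A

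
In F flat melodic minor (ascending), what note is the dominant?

Cb

The Fb melodic minor (ascending) scale runs Fb Gb Abb Bbb Cb Db Eb.
Degree 5 is Cb.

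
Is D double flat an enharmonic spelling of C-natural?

Dbb = pitch class 0 and C = pitch class 0 — the same pitch class, so they are enharmonic equivalents.

Yes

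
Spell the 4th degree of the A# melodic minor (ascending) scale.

D#

The A# melodic minor (ascending) scale runs A# B# C# D# E# F## G##.
Degree 4 is D#.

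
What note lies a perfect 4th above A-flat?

Db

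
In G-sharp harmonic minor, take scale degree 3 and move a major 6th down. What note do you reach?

Scale degree 3 of G# harmonic minor is B.
A major sixth (9 semitones) below B lands on the letter D, giving D.

D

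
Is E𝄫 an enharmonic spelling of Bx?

No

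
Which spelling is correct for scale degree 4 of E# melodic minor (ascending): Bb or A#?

A#

Each scale degree takes a distinct letter name. Degree 4 of a scale on E must use the letter A.
A# and Bb are enharmonically the same pitch, but only A# uses the letter A, so it is the correct spelling here.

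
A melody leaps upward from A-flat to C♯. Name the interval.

The letter names run A→C, a span of 2 letter steps, so the interval is some kind of third.
Ab to C# is 5 semitones. A major third is 4, so 5 makes it augmented.

augmented third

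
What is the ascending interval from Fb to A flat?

The letter names run F→A, a span of 2 letter steps, so the interval is some kind of third.
Fb to Ab is 4 semitones. A major third is 4, so 4 makes it major.

major third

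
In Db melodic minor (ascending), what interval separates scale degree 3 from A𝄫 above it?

minor third

Scale degree 3 of Db melodic minor (ascending) is Fb.
Fb up to Abb: letters F→A make it a third; 3 semitones makes it minor.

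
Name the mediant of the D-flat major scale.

F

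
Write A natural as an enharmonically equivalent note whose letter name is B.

Bbb

Plain B sits 2 semitones above A, so on the letter B the same pitch needs a double flat: Bbb.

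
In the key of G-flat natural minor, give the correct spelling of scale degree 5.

The Gb natural minor scale runs Gb Ab Bbb Cb Db Ebb Fb.
Degree 5 is Db.

Db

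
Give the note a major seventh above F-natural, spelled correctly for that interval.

E

A seventh above F lands on the letter E.
A major seventh spans 11 semitones, so F moves to pitch class 4. On the letter E that is E.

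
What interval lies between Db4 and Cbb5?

diminished seventh

The letter names run D→C, a span of 6 letter steps, so the interval is some kind of seventh.
Db to Cbb is 9 semitones. A major seventh is 11, so 9 makes it diminished.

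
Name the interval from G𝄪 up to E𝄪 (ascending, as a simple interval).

major sixth

The letter names run G→E, a span of 5 letter steps, so the interval is some kind of sixth.
G## to E## is 9 semitones. A major sixth is 9, so 9 makes it major.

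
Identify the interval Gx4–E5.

diminished sixth

The letter names run G→E, a span of 5 letter steps, so the interval is some kind of sixth.
G## to E is 7 semitones. A major sixth is 9, so 7 makes it diminished.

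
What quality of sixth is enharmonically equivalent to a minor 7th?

augmented

A minor seventh spans 10 semitones.
A sixth spanning 10 semitones is augmented (the major sixth is 9).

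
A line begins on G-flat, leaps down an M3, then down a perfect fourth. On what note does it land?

Bbb

A major third down from Gb is Ebb (letter E, 4 semitones down).
A perfect fourth down from Ebb is Bbb (letter B, 5 semitones down).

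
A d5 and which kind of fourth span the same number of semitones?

augmented

A diminished fifth spans 6 semitones.
A fourth spanning 6 semitones is augmented (the perfect fourth is 5).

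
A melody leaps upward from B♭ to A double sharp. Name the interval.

doubly augmented seventh

The letter names run B→A, a span of 6 letter steps, so the interval is some kind of seventh.
Bb to A## is 13 semitones. A major seventh is 11, so 13 makes it doubly augmented.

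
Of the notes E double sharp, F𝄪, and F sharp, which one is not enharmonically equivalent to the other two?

F##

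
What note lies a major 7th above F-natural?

A seventh above F lands on the letter E.
A major seventh spans 11 semitones, so F moves to pitch class 4. On the letter E that is E.

E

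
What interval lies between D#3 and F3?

diminished third

Counting letters D–E–F gives a third.
D#→F = 2 semitones, 2 narrower than the major third (4), so diminished.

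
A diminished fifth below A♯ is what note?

A fifth below A lands on the letter D.
A diminished fifth spans 6 semitones, so A# moves to pitch class 4. On the letter D that is D##.

D##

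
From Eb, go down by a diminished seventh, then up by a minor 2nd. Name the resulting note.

A diminished seventh down from Eb is F# (letter F, 9 semitones down).
A minor second up from F# is G (letter G, 1 semitone up).

G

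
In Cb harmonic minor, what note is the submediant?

Abb

Degree 6 takes the letter 5 steps above C, which is A.
In harmonic minor, degree 6 sits 8 semitones above the tonic. Cb + 8 semitones is pitch class 7, spelled on A as Abb.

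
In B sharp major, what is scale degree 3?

Degree 3 takes the letter 2 steps above B, which is D.
In major, degree 3 sits 4 semitones above the tonic. B# + 4 semitones is pitch class 4, spelled on D as D##.

D##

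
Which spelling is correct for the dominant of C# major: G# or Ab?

Each scale degree takes a distinct letter name. Degree 5 of a scale on C must use the letter G.
G# and Ab are enharmonically the same pitch, but only G# uses the letter G, so it is the correct spelling here.

G#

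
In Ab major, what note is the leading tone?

G

Degree 7 takes the letter 6 steps above A, which is G.
In major, degree 7 sits 11 semitones above the tonic. Ab + 11 semitones is pitch class 7, spelled on G as G.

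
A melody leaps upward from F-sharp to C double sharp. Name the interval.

augmented fifth

The letter names run F→C, a span of 4 letter steps, so the interval is some kind of fifth.
F# to C## is 8 semitones. A perfect fifth is 7, so 8 makes it augmented.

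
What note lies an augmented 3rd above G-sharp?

G up a major third is B, so the target letter is B.
From G#, an augmented third is 5 semitones up: B##.

B##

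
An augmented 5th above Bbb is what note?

B up a perfect fifth is F#, so the target letter is F.
From Bbb, an augmented fifth is 8 semitones up: F.

F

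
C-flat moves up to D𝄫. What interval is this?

minor second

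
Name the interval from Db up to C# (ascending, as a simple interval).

The letter names run D→C, a span of 6 letter steps, so the interval is some kind of seventh.
Db to C# is 12 semitones. A major seventh is 11, so 12 makes it augmented.

augmented seventh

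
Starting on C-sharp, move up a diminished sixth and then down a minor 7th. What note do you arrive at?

Bb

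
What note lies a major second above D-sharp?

E#

A second above D lands on the letter E.
A major second spans 2 semitones, so D# moves to pitch class 5. On the letter E that is E#.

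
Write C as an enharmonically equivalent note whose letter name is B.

B#

Plain B sits 1 semitone below C, so on the letter B the same pitch needs a sharp: B#.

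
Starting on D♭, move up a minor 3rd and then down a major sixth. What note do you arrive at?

Abb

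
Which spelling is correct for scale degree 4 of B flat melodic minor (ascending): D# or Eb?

Each scale degree takes a distinct letter name. Degree 4 of a scale on B must use the letter E.
Eb and D# are enharmonically the same pitch, but only Eb uses the letter E, so it is the correct spelling here.

Eb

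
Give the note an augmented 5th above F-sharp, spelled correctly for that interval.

F up a perfect fifth is C, so the target letter is C.
From F#, an augmented fifth is 8 semitones up: C##.

C##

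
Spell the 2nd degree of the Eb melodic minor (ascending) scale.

F

Degree 2 takes the letter 1 step above E, which is F.
In melodic minor (ascending), degree 2 sits 2 semitones above the tonic. Eb + 2 semitones is pitch class 5, spelled on F as F.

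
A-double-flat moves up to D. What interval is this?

The letter names run A→D, a span of 3 letter steps, so the interval is some kind of fourth.
Abb to D is 7 semitones. A perfect fourth is 5, so 7 makes it doubly augmented.

doubly augmented fourth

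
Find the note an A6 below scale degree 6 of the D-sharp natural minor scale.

Db

Scale degree 6 of D# natural minor is B.
An augmented sixth (10 semitones) below B lands on the letter D, giving Db.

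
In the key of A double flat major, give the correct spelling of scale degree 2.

Degree 2 takes the letter 1 step above A, which is B.
In major, degree 2 sits 2 semitones above the tonic. Abb + 2 semitones is pitch class 9, spelled on B as Bbb.

Bbb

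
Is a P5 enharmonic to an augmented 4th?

No

A perfect fifth spans 7 semitones; an augmented fourth spans 6.
The spans differ, so they are not enharmonic equivalents.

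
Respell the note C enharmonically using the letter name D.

Plain D sits 2 semitones above C, so on the letter D the same pitch needs a double flat: Dbb.

Dbb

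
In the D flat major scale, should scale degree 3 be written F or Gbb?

Each scale degree takes a distinct letter name. Degree 3 of a scale on D must use the letter F.
F and Gbb are enharmonically the same pitch, but only F uses the letter F, so it is the correct spelling here.

F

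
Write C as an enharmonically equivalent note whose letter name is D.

Plain D sits 2 semitones above C, so on the letter D the same pitch needs a double flat: Dbb.

Dbb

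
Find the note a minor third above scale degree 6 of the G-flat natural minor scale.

Scale degree 6 of Gb natural minor is Ebb.
A minor third (3 semitones) above Ebb lands on the letter G, giving Gbb.

Gbb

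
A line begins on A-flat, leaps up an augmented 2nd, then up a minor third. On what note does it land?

An augmented second up from Ab is B (letter B, 3 semitones up).
A minor third up from B is D (letter D, 3 semitones up).

D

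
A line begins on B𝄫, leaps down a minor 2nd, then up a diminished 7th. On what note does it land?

A minor second down from Bbb is Ab (letter A, 1 semitone down).
A diminished seventh up from Ab is Gbb (letter G, 9 semitones up).

Gbb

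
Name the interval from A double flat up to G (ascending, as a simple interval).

augmented seventh

The letter names run A→G, a span of 6 letter steps, so the interval is some kind of seventh.
Abb to G is 12 semitones. A major seventh is 11, so 12 makes it augmented.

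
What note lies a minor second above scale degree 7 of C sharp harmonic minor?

Scale degree 7 of C# harmonic minor is B#.
A minor second (1 semitone) above B# lands on the letter C, giving C#.

C#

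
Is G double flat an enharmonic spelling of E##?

Two spellings are enharmonically equivalent only if they share a pitch class.
Here Gbb → 5, E## → 6; 5 ≠ 6, so they are not.

No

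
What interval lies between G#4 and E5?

minor sixth

The letter names run G→E, a span of 5 letter steps, so the interval is some kind of sixth.
G# to E is 8 semitones. A major sixth is 9, so 8 makes it minor.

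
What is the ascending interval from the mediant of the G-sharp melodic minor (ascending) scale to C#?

The mediant of G# melodic minor (ascending) is B.
B up to C#: letters B→C make it a second; 2 semitones makes it major.

major second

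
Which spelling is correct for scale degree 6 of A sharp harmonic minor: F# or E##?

F#

Each scale degree takes a distinct letter name. Degree 6 of a scale on A must use the letter F.
F# and E## are enharmonically the same pitch, but only F# uses the letter F, so it is the correct spelling here.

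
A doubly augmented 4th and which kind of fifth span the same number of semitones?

A doubly augmented fourth spans 7 semitones.
A fifth spanning 7 semitones is perfect (the perfect fifth is 7).

perfect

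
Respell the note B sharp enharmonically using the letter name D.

Dbb

B# is pitch class 0. The letter D alone is pitch class 2.
To reach pitch class 0 from D requires an offset of -2 semitones, i.e. double flat: Dbb.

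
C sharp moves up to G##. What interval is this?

The letter names run C→G, a span of 4 letter steps, so the interval is some kind of fifth.
C# to G## is 8 semitones. A perfect fifth is 7, so 8 makes it augmented.

augmented fifth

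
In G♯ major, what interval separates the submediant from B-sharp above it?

perfect fifth

The submediant of G# major is E#.
E# up to B#: letters E→B make it a fifth; 7 semitones makes it perfect.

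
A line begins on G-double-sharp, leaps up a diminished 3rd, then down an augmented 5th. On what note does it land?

A diminished third up from G## is B (letter B, 2 semitones up).
An augmented fifth down from B is Eb (letter E, 8 semitones down).

Eb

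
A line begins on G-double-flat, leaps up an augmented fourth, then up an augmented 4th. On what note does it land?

F

An augmented fourth up from Gbb is Cb (letter C, 6 semitones up).
An augmented fourth up from Cb is F (letter F, 6 semitones up).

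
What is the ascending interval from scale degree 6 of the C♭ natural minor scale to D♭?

augmented fourth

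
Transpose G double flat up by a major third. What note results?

Bbb

G up a major third is B, so the target letter is B.
From Gbb, a major third is 4 semitones up: Bbb.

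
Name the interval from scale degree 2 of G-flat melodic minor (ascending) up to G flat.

Scale degree 2 of Gb melodic minor (ascending) is Ab.
Ab up to Gb: letters A→G make it a seventh; 10 semitones makes it minor.

minor seventh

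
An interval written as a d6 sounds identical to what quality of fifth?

perfect

A diminished sixth spans 7 semitones.
A fifth spanning 7 semitones is perfect (the perfect fifth is 7).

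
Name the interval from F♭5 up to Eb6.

major seventh

The letter names run F→E, a span of 6 letter steps, so the interval is some kind of seventh.
Fb to Eb is 11 semitones. A major seventh is 11, so 11 makes it major.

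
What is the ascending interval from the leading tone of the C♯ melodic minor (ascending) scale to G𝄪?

major sixth

The leading tone of C# melodic minor (ascending) is B#.
B# up to G##: letters B→G make it a sixth; 9 semitones makes it major.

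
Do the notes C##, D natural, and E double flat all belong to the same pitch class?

C## is pitch class 2; D is pitch class 2; Ebb is pitch class 2.
All spellings map to pitch class 2, so they are enharmonically equivalent.

Yes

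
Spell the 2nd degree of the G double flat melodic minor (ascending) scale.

Degree 2 takes the letter 1 step above G, which is A.
In melodic minor (ascending), degree 2 sits 2 semitones above the tonic. Gbb + 2 semitones is pitch class 7, spelled on A as Abb.

Abb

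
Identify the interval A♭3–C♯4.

augmented third

Counting letters A–B–C gives a third.
Ab→C# = 5 semitones, 1 wider than the major third (4), so augmented.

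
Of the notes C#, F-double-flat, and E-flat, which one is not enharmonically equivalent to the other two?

In 12-tone equal temperament, enharmonic equivalents share a pitch class. C# is pitch class 1; Fbb is pitch class 3; Eb is pitch class 3.
Fbb and Eb share pitch class 3, while C# is pitch class 1.

C#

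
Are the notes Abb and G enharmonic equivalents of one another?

Yes

Abb = pitch class 7 and G = pitch class 7 — the same pitch class, so they are enharmonic equivalents.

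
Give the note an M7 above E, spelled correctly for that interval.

D#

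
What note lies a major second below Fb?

Ebb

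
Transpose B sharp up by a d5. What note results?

F#

A fifth above B lands on the letter F.
A diminished fifth spans 6 semitones, so B# moves to pitch class 6. On the letter F that is F#.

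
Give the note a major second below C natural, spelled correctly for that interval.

Bb

A second below C lands on the letter B.
A major second spans 2 semitones, so C moves to pitch class 10. On the letter B that is Bb.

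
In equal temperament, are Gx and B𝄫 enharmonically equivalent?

G## = pitch class 9 and Bbb = pitch class 9 — the same pitch class, so they are enharmonic equivalents.

Yes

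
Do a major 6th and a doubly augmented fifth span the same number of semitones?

Yes

A major sixth spans 9 semitones; a doubly augmented fifth spans 9.
They are enharmonically equivalent.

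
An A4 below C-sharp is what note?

G

A fourth below C lands on the letter G.
An augmented fourth spans 6 semitones, so C# moves to pitch class 7. On the letter G that is G.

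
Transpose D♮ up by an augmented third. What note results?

F##

A third above D lands on the letter F.
An augmented third spans 5 semitones, so D moves to pitch class 7. On the letter F that is F##.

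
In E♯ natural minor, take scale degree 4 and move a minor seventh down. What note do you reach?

B#

Scale degree 4 of E# natural minor is A#.
A minor seventh (10 semitones) below A# lands on the letter B, giving B#.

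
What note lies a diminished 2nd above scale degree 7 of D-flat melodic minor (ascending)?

Dbb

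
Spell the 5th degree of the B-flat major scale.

Degree 5 takes the letter 4 steps above B, which is F.
In major, degree 5 sits 7 semitones above the tonic. Bb + 7 semitones is pitch class 5, spelled on F as F.

F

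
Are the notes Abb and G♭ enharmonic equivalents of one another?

No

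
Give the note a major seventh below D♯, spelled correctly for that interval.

A seventh below D lands on the letter E.
A major seventh spans 11 semitones, so D# moves to pitch class 4. On the letter E that is E.

E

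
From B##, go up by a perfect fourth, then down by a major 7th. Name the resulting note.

A perfect fourth up from B## is E## (letter E, 5 semitones up).
A major seventh down from E## is F## (letter F, 11 semitones down).

F##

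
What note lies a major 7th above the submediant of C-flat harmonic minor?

Gb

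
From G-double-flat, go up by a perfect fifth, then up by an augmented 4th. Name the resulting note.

Gb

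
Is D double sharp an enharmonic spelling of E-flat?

No

D## is pitch class 4; Eb is pitch class 3.
The pitch classes differ (4 vs. 3), so they are not enharmonic equivalents.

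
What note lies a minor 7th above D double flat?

D up a major seventh is C#, so the target letter is C.
From Dbb, a minor seventh is 10 semitones up: Cbb.

Cbb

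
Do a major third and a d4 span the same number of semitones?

Yes

A major third spans 4 semitones; a diminished fourth spans 4.
They are enharmonically equivalent.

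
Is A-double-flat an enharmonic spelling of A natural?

Abb is pitch class 7; A is pitch class 9.
The pitch classes differ (7 vs. 9), so they are not enharmonic equivalents.

No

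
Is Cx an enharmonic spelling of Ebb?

Yes

C## = pitch class 2 and Ebb = pitch class 2 — the same pitch class, so they are enharmonic equivalents.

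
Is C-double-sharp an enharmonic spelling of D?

Yes

C## is pitch class 2; D is pitch class 2.
All spellings map to pitch class 2, so they are enharmonically equivalent.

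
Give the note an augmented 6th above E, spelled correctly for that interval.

C##

A sixth above E lands on the letter C.
An augmented sixth spans 10 semitones, so E moves to pitch class 2. On the letter C that is C##.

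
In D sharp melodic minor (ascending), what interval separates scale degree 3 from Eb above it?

diminished seventh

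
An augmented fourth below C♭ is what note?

C down a perfect fourth is G, so the target letter is G.
From Cb, an augmented fourth is 6 semitones down: Gbb.

Gbb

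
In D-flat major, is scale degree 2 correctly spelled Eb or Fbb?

Eb

Each scale degree takes a distinct letter name. Degree 2 of a scale on D must use the letter E.
Eb and Fbb are enharmonically the same pitch, but only Eb uses the letter E, so it is the correct spelling here.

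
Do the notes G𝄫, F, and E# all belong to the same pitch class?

Yes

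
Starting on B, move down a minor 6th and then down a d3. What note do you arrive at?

A minor sixth down from B is D# (letter D, 8 semitones down).
A diminished third down from D# is B## (letter B, 2 semitones down).

B##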